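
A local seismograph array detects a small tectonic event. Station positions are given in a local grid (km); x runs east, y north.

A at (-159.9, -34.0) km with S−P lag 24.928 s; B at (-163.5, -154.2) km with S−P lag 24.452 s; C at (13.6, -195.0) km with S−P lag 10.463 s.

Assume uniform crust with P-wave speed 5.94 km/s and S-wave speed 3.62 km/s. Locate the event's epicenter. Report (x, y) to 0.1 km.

Distance from S−P lag: d = Δt · v_P v_S / (v_P − v_S) = Δt · (5.94·3.62)/(5.94−3.62) ≈ 9.2684·Δt.
So d_A = 231.04, d_B = 226.63, d_C = 96.98 km.
Circle about each station: (x + 159.9)² + (y + 34.0)² = 231.04²; (x + 163.5)² + (y + 154.2)² = 226.63²; (x − 13.6)² + (y + 195.0)² = 96.98².
Subtracting the A equation from the B and C equations removes the quadratic terms:
-7.2 x − 240.4 y = 25804.20
347.0 x − 322.0 y = 55460.31
Solving the 2×2 system: x ≈ 58.6, y ≈ -109.1 km.

x ≈ 58.6 km, y ≈ -109.1 km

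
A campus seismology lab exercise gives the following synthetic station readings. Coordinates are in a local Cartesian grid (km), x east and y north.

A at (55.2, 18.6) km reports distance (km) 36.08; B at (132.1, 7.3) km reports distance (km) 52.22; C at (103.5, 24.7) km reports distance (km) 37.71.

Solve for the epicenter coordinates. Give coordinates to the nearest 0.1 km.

(81.6, -6.0)

Circle about each station: (x − 55.2)² + (y − 18.6)² = 36.08²; (x − 132.1)² + (y − 7.3)² = 52.22²; (x − 103.5)² + (y − 24.7)² = 37.71².
Subtracting the A equation from the B and C equations removes the quadratic terms:
153.8 x − 22.6 y = 12685.54
96.6 x + 12.2 y = 7809.06
Solving the 2×2 system: x ≈ 81.6, y ≈ -6.0 km.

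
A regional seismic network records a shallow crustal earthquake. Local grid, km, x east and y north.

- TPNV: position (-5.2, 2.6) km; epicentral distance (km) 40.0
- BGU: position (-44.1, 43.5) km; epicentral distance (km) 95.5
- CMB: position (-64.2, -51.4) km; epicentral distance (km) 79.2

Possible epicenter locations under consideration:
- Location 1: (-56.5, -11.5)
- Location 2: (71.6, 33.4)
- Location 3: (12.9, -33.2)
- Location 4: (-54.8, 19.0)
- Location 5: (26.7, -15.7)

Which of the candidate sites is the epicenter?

Location 3

For each candidate, compare |candidate − station| to the reported distance:
Location 1: residuals TPNV 13.2, BGU 39.1, CMB 38.6 → max 39.1 km
Location 2: residuals TPNV 42.7, BGU 20.6, CMB 80.9 → max 80.9 km
Location 3: residuals TPNV 0.1, BGU 0.1, CMB 0.0 → max 0.1 km
Location 4: residuals TPNV 12.2, BGU 68.8, CMB 8.2 → max 68.8 km
Location 5: residuals TPNV 3.2, BGU 3.2, CMB 18.5 → max 18.5 km
Only Location 3 has all residuals ≈ 0.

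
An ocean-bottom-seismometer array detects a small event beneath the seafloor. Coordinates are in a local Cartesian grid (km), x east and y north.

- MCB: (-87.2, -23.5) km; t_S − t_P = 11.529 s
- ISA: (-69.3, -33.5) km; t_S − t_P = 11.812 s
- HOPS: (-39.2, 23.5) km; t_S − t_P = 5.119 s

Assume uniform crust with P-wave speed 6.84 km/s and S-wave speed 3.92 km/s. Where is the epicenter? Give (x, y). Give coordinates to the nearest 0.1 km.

Distance from S−P lag: d = Δt · v_P v_S / (v_P − v_S) = Δt · (6.84·3.92)/(6.84−3.92) ≈ 9.1825·Δt.
So d_MCB = 105.86, d_ISA = 108.46, d_HOPS = 47.01 km.
Circle about each station: (x + 87.2)² + (y + 23.5)² = 105.86²; (x + 69.3)² + (y + 33.5)² = 108.46²; (x + 39.2)² + (y − 23.5)² = 47.01².
Subtracting the MCB equation from the ISA and HOPS equations removes the quadratic terms:
35.8 x − 20.0 y = -2788.58
96.0 x + 94.0 y = 2929.20
Solving the 2×2 system: x ≈ -38.5, y ≈ 70.5 km.

(-38.5, 70.5)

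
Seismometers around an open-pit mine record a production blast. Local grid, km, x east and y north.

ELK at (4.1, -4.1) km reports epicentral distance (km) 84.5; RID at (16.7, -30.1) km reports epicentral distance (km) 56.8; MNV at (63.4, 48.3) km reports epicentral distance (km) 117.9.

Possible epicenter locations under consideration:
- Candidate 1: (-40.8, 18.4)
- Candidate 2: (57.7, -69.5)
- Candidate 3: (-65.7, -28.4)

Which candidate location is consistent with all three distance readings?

Candidate 2

For each candidate, compare |candidate − station| to the reported distance:
Candidate 1: residuals ELK 34.3, RID 18.4, MNV 9.5 → max 34.3 km
Candidate 2: residuals ELK 0.1, RID 0.1, MNV 0.0 → max 0.1 km
Candidate 3: residuals ELK 10.6, RID 25.6, MNV 32.3 → max 32.3 km
Only Candidate 2 has all residuals ≈ 0.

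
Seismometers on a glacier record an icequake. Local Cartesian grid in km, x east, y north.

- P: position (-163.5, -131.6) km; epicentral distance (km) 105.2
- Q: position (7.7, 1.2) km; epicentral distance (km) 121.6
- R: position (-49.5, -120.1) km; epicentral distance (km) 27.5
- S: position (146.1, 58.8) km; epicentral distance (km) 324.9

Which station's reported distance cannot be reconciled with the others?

S

Solve using three stations at a time. Using P, Q, R (subtract circle equations pairwise → linear system) gives (x, y) ≈ (-64.2, -96.9).
Distances from that point to each station vs reported:
  P: calculated 105.2 vs reported 105.2 → residual 0.0 km
  Q: calculated 121.6 vs reported 121.6 → residual 0.0 km
  R: calculated 27.5 vs reported 27.5 → residual 0.0 km
  S: calculated 261.6 vs reported 324.9 → residual 63.3 km
P, Q, R are mutually consistent (residuals ≈ 0); S is off by 63.3 km.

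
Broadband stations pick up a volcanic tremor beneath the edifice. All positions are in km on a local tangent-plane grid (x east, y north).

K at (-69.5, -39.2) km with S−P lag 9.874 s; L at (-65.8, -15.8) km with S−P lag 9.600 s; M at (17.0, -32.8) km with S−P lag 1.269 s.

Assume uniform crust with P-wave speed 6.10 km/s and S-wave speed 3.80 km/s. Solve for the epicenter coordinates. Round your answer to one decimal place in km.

29.7 km east, -31.3 km north

Distance from S−P lag: d = Δt · v_P v_S / (v_P − v_S) = Δt · (6.10·3.80)/(6.10−3.80) ≈ 10.0783·Δt.
So d_K = 99.51, d_L = 96.75, d_M = 12.79 km.
Circle about each station: (x + 69.5)² + (y + 39.2)² = 99.51²; (x + 65.8)² + (y + 15.8)² = 96.75²; (x − 17.0)² + (y + 32.8)² = 12.79².
Subtracting pairs of circle equations eliminates x²+y² and gives linear equations (the radical axes):
7.4 x + 46.8 y = -1245.93
173.0 x + 12.8 y = 4736.61
Solving the 2×2 system: x ≈ 29.7, y ≈ -31.3 km.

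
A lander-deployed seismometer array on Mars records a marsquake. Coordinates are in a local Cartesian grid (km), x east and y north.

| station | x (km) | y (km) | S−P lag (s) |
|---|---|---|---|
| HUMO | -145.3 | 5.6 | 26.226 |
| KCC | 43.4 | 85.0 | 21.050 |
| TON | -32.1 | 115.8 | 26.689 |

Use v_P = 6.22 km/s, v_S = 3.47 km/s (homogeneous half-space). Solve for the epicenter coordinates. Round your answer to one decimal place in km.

41.8 km east, -80.2 km north

Distance from S−P lag: d = Δt · v_P v_S / (v_P − v_S) = Δt · (6.22·3.47)/(6.22−3.47) ≈ 7.8485·Δt.
So d_HUMO = 205.83, d_KCC = 165.21, d_TON = 209.47 km.
Circle about each station: (x + 145.3)² + (y − 5.6)² = 205.83²; (x − 43.4)² + (y − 85.0)² = 165.21²; (x + 32.1)² + (y − 115.8)² = 209.47².
Subtracting the HUMO equation from the KCC and TON equations removes the quadratic terms:
377.4 x + 158.8 y = 3036.75
226.4 x + 220.4 y = -8215.09
Solving the 2×2 system: x ≈ 41.8, y ≈ -80.2 km.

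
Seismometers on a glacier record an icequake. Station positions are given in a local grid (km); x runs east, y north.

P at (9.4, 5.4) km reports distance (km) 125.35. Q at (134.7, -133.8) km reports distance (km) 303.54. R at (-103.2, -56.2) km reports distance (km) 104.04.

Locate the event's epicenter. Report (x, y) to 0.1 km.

Circle about each station: (x − 9.4)² + (y − 5.4)² = 125.35²; (x − 134.7)² + (y + 133.8)² = 303.54²; (x + 103.2)² + (y + 56.2)² = 104.04².
Subtracting the P equation from the Q and R equations removes the quadratic terms:
250.6 x − 278.4 y = -40494.90
-225.2 x − 123.2 y = 18579.46
Solving the 2×2 system: x ≈ -108.6, y ≈ 47.7 km.

-108.6 km east, 47.7 km north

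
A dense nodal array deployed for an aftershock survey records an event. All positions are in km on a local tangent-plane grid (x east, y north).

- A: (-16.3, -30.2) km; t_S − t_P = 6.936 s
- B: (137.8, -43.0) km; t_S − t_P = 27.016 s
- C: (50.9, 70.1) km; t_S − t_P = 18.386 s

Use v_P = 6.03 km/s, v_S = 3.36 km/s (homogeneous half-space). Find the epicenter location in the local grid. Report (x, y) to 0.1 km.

Distance from S−P lag: d = Δt · v_P v_S / (v_P − v_S) = Δt · (6.03·3.36)/(6.03−3.36) ≈ 7.5883·Δt.
So d_A = 52.63, d_B = 205.01, d_C = 139.52 km.
Circle about each station: (x + 16.3)² + (y + 30.2)² = 52.63²; (x − 137.8)² + (y + 43.0)² = 205.01²; (x − 50.9)² + (y − 70.1)² = 139.52².
Subtracting pairs of circle equations eliminates x²+y² and gives linear equations (the radical axes):
308.2 x − 25.6 y = -19599.07
134.4 x + 200.6 y = -10368.82
Solving the 2×2 system: x ≈ -64.3, y ≈ -8.6 km.

-64.3 km east, -8.6 km north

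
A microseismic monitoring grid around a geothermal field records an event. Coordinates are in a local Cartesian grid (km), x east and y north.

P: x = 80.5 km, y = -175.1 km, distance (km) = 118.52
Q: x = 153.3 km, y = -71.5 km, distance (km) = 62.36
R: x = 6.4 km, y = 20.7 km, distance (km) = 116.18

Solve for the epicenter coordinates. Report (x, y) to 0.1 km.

Circle about each station: (x − 80.5)² + (y + 175.1)² = 118.52²; (x − 153.3)² + (y + 71.5)² = 62.36²; (x − 6.4)² + (y − 20.7)² = 116.18².
Subtracting the P equation from the Q and R equations removes the quadratic terms:
145.6 x + 207.2 y = 1631.10
-148.2 x + 391.6 y = -36121.61
Solving the 2×2 system: x ≈ 92.6, y ≈ -57.2 km.

(92.6, -57.2)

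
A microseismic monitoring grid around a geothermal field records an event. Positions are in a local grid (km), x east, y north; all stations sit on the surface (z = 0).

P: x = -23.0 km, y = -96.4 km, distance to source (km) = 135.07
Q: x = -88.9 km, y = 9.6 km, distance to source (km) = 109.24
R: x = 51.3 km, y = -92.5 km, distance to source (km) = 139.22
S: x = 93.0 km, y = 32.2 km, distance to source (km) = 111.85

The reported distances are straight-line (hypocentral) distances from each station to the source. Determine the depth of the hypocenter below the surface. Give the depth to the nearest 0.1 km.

Each station gives a sphere (x−x_i)² + (y−y_i)² + z² = d_i² (stations at z=0).
Subtracting the P sphere from Q and R: z² cancels, leaving linear equations in x and y:
-131.8 x + 212.0 y = 4483.94
148.6 x + 7.8 y = 227.68
Solving: x ≈ 0.409, y ≈ 21.405 km (keep extra digits for the depth step; rounded: 0.4, 21.4).
Then from the P sphere: z² = 135.07² − (x + 23.0)² − (y + 96.4)² with x = 0.409, y = 21.405, so z ≈ 61.789 ≈ 61.8 km.
Check against S (with the unrounded solution): distance 111.84 ≈ 111.85 km. ✓

z ≈ 61.8 km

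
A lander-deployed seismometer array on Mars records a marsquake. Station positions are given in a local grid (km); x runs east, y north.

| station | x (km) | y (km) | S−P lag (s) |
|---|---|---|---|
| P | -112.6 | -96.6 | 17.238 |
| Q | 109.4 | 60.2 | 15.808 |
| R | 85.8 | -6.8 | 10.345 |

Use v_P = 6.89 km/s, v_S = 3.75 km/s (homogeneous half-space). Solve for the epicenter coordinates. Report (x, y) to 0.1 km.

Distance from S−P lag: d = Δt · v_P v_S / (v_P − v_S) = Δt · (6.89·3.75)/(6.89−3.75) ≈ 8.2285·Δt.
So d_P = 141.84, d_Q = 130.08, d_R = 85.12 km.
Circle about each station: (x + 112.6)² + (y + 96.6)² = 141.84²; (x − 109.4)² + (y − 60.2)² = 130.08²; (x − 85.8)² + (y + 6.8)² = 85.12².
Subtracting the P equation from the Q and R equations removes the quadratic terms:
444.0 x + 313.6 y = -3220.14
396.8 x + 179.6 y = -1729.27
Solving the 2×2 system: x ≈ 0.8, y ≈ -11.4 km.

0.8 km east, -11.4 km north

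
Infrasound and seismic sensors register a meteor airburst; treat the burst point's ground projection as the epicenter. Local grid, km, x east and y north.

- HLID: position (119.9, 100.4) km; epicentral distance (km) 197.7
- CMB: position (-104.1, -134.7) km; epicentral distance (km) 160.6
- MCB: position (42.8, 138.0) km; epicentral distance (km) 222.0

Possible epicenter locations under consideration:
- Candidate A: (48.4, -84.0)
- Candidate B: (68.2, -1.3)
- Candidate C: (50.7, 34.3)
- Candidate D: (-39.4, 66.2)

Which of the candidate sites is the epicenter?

Candidate A

For each candidate, compare |candidate − station| to the reported distance:
Candidate A: residuals HLID 0.1, CMB 0.1, MCB 0.1 → max 0.1 km
Candidate B: residuals HLID 83.6, CMB 57.3, MCB 80.4 → max 83.6 km
Candidate C: residuals HLID 102.0, CMB 68.6, MCB 118.0 → max 118.0 km
Candidate D: residuals HLID 34.8, CMB 50.5, MCB 112.9 → max 112.9 km
Only Candidate A has all residuals ≈ 0.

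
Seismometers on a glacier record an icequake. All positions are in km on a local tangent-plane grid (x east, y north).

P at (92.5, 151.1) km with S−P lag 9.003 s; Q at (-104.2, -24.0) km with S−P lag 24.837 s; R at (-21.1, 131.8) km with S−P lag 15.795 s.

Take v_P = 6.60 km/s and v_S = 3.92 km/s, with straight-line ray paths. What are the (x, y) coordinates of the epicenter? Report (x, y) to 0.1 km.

x ≈ 117.3 km, y ≈ 67.8 km

Distance from S−P lag: d = Δt · v_P v_S / (v_P − v_S) = Δt · (6.60·3.92)/(6.60−3.92) ≈ 9.6537·Δt.
So d_P = 86.91, d_Q = 239.77, d_R = 152.48 km.
Circle about each station: (x − 92.5)² + (y − 151.1)² = 86.91²; (x + 104.2)² + (y + 24.0)² = 239.77²; (x + 21.1)² + (y − 131.8)² = 152.48².
Subtracting the P equation from the Q and R equations removes the quadratic terms:
-393.4 x − 350.2 y = -69890.12
-227.2 x − 38.6 y = -29267.81
Solving the 2×2 system: x ≈ 117.3, y ≈ 67.8 km.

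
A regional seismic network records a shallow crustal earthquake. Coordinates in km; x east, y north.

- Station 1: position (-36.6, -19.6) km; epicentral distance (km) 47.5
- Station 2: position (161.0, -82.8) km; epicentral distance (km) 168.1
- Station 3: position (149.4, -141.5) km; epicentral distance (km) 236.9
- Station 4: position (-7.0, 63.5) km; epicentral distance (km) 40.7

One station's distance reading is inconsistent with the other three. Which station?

Solve using three stations at a time. Using Station 1, Station 3, Station 4 (subtract circle equations pairwise → linear system) gives (x, y) ≈ (-19.4, 24.7).
Distances from that point to each station vs reported:
  Station 1: calculated 47.5 vs reported 47.5 → residual 0.0 km
  Station 2: calculated 210.0 vs reported 168.1 → residual 41.9 km
  Station 3: calculated 236.9 vs reported 236.9 → residual 0.0 km
  Station 4: calculated 40.7 vs reported 40.7 → residual 0.0 km
Station 1, Station 3, Station 4 are mutually consistent (residuals ≈ 0); Station 2 is off by 41.9 km.

Station 2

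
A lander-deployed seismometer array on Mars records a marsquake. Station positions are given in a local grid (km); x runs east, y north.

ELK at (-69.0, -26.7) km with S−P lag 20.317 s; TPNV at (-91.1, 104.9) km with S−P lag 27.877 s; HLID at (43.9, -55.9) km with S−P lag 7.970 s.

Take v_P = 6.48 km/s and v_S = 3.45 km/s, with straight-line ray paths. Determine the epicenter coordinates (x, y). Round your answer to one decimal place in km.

Distance from S−P lag: d = Δt · v_P v_S / (v_P − v_S) = Δt · (6.48·3.45)/(6.48−3.45) ≈ 7.3782·Δt.
So d_ELK = 149.90, d_TPNV = 205.68, d_HLID = 58.80 km.
Circle about each station: (x + 69.0)² + (y + 26.7)² = 149.90²; (x + 91.1)² + (y − 104.9)² = 205.68²; (x − 43.9)² + (y + 55.9)² = 58.80².
Subtracting the ELK equation from the TPNV and HLID equations removes the quadratic terms:
-44.2 x + 263.2 y = -6004.92
225.8 x − 58.4 y = 18590.70
Solving the 2×2 system: x ≈ 79.9, y ≈ -9.4 km.

(79.9, -9.4)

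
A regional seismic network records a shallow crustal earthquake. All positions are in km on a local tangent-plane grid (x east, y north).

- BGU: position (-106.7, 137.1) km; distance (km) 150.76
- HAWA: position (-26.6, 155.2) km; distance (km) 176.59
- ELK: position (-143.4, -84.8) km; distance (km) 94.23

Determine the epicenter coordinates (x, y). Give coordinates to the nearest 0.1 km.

Circle about each station: (x + 106.7)² + (y − 137.1)² = 150.76²; (x + 26.6)² + (y − 155.2)² = 176.59²; (x + 143.4)² + (y + 84.8)² = 94.23².
Subtracting pairs of circle equations eliminates x²+y² and gives linear equations (the radical axes):
160.2 x + 36.2 y = -13842.15
-73.4 x − 443.8 y = 11422.58
Solving the 2×2 system: x ≈ -83.7, y ≈ -11.9 km.

(-83.7, -11.9)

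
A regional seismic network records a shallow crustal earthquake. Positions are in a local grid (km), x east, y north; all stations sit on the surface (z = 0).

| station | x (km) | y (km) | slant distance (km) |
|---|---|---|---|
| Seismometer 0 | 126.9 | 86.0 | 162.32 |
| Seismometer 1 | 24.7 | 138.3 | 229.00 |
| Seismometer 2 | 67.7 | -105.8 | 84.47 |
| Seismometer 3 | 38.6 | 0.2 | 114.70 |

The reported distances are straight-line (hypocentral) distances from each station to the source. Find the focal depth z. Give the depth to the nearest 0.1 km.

z ≈ 58.4 km

Each station gives a sphere (x−x_i)² + (y−y_i)² + z² = d_i² (stations at z=0).
Subtracting the Seismometer 0 sphere from Seismometer 1 and Seismometer 2: z² cancels, leaving linear equations in x and y:
-204.4 x + 104.6 y = -29855.85
-118.4 x − 383.6 y = 11489.92
Solving: x ≈ 112.904, y ≈ -64.801 km (keep extra digits for the depth step; rounded: 112.9, -64.8).
Then from the Seismometer 0 sphere: z² = 162.32² − (x − 126.9)² − (y − 86.0)² with x = 112.904, y = -64.801, so z ≈ 58.403 ≈ 58.4 km.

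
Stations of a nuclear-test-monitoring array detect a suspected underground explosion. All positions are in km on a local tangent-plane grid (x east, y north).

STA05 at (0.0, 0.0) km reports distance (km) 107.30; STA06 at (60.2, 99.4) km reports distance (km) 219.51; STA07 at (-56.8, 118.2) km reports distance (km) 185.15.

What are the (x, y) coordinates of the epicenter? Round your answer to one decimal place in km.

Circle about each station: x² + y² = 107.30²; (x − 60.2)² + (y − 99.4)² = 219.51²; (x + 56.8)² + (y − 118.2)² = 185.15².
Subtracting the STA05 equation from the STA06 and STA07 equations removes the quadratic terms:
120.4 x + 198.8 y = -23166.95
-113.6 x + 236.4 y = -5569.75
Solving the 2×2 system: x ≈ -85.6, y ≈ -64.7 km.

x ≈ -85.6 km, y ≈ -64.7 km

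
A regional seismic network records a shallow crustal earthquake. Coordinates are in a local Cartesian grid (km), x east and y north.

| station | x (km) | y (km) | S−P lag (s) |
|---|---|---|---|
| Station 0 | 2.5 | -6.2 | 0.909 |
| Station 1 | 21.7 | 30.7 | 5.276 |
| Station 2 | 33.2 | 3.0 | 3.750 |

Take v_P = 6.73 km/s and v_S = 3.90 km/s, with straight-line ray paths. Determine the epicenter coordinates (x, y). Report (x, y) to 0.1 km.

Distance from S−P lag: d = Δt · v_P v_S / (v_P − v_S) = Δt · (6.73·3.90)/(6.73−3.90) ≈ 9.2746·Δt.
So d_Station 0 = 8.43, d_Station 1 = 48.93, d_Station 2 = 34.78 km.
Circle about each station: (x − 2.5)² + (y + 6.2)² = 8.43²; (x − 21.7)² + (y − 30.7)² = 48.93²; (x − 33.2)² + (y − 3.0)² = 34.78².
Subtracting pairs of circle equations eliminates x²+y² and gives linear equations (the radical axes):
38.4 x + 73.8 y = -954.39
61.4 x + 18.4 y = -72.03
Solving the 2×2 system: x ≈ 3.2, y ≈ -14.6 km.
Check against Station 0 (with the unrounded x, y): √((x − 2.5)²+(y + 6.2)²) = 8.43 ≈ 8.43 km. ✓

x ≈ 3.2 km, y ≈ -14.6 km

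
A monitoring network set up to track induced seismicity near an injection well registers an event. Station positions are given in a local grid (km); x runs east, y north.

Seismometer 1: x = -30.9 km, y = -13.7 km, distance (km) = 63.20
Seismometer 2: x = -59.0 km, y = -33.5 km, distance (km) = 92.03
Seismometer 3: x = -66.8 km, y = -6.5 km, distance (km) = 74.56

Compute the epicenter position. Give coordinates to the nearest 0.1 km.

-15.5 km east, 47.6 km north

Circle about each station: (x + 30.9)² + (y + 13.7)² = 63.20²; (x + 59.0)² + (y + 33.5)² = 92.03²; (x + 66.8)² + (y + 6.5)² = 74.56².
Subtracting pairs of circle equations eliminates x²+y² and gives linear equations (the radical axes):
-56.2 x − 39.6 y = -1014.53
-71.8 x + 14.4 y = 1797.04
Solving the 2×2 system: x ≈ -15.5, y ≈ 47.6 km.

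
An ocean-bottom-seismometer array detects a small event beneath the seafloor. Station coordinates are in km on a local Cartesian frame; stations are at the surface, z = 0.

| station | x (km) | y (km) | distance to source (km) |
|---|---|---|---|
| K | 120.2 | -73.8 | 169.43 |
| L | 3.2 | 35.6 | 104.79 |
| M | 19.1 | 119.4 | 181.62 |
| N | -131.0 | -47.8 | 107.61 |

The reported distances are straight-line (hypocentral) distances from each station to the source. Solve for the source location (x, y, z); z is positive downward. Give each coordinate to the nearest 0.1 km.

Each station gives a sphere (x−x_i)² + (y−y_i)² + z² = d_i² (stations at z=0).
Subtracting the K sphere from L and M: z² cancels, leaving linear equations in x and y:
-234.0 x + 218.8 y = -891.30
-202.2 x + 386.4 y = -9552.61
Solving: x ≈ -37.805, y ≈ -44.505 km (keep extra digits for the depth step; rounded: -37.8, -44.5).
Then from the K sphere: z² = 169.43² − (x − 120.2)² − (y + 73.8)² with x = -37.805, y = -44.505, so z ≈ 53.691 ≈ 53.7 km.

x ≈ -37.8 km, y ≈ -44.5 km, depth ≈ 53.7 km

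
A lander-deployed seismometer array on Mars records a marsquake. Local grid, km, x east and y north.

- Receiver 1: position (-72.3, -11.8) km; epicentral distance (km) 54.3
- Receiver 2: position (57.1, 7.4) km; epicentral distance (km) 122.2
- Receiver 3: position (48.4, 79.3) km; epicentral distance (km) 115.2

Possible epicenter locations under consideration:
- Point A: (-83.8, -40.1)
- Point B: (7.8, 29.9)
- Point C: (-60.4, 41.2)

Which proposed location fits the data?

For each candidate, compare |candidate − station| to the reported distance:
Point A: residuals Receiver 1 23.8, Receiver 2 26.5, Receiver 3 62.9 → max 62.9 km
Point B: residuals Receiver 1 36.0, Receiver 2 68.0, Receiver 3 51.3 → max 68.0 km
Point C: residuals Receiver 1 0.0, Receiver 2 0.1, Receiver 3 0.1 → max 0.1 km
Only Point C has all residuals ≈ 0.

Point C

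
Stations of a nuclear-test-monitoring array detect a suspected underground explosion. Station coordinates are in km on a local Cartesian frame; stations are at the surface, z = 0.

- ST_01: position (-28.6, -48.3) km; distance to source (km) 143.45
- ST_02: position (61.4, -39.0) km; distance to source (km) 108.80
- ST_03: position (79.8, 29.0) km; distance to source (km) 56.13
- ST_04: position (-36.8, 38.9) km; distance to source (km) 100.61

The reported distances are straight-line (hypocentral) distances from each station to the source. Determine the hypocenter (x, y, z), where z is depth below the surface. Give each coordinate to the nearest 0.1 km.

(53.9, 63.4, 36.0)

Each station gives a sphere (x−x_i)² + (y−y_i)² + z² = d_i² (stations at z=0).
Subtracting the ST_01 sphere from ST_02 and ST_03: z² cancels, leaving linear equations in x and y:
180.0 x + 18.6 y = 10880.57
216.8 x + 154.6 y = 21485.52
Solving: x ≈ 53.897, y ≈ 63.394 km (keep extra digits for the depth step; rounded: 53.9, 63.4).
Then from the ST_01 sphere: z² = 143.45² − (x + 28.6)² − (y + 48.3)² with x = 53.897, y = 63.394, so z ≈ 36.008 ≈ 36.0 km.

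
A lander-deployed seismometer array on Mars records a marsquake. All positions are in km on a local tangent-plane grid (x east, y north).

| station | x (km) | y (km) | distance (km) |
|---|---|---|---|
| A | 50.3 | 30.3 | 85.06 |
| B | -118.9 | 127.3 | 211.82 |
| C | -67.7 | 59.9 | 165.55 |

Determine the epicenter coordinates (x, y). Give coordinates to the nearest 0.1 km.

x ≈ 91.7 km, y ≈ 104.6 km

Circle about each station: (x − 50.3)² + (y − 30.3)² = 85.06²; (x + 118.9)² + (y − 127.3)² = 211.82²; (x + 67.7)² + (y − 59.9)² = 165.55².
Subtracting the A equation from the B and C equations removes the quadratic terms:
-338.4 x + 194.0 y = -10738.19
-236.0 x + 59.2 y = -15448.48
Solving the 2×2 system: x ≈ 91.7, y ≈ 104.6 km.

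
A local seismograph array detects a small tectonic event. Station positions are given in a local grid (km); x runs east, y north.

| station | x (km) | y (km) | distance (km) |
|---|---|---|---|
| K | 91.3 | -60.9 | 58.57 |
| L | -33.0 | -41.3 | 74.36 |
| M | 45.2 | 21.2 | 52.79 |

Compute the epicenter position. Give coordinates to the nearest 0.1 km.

(40.7, -31.4)

Circle about each station: (x − 91.3)² + (y + 60.9)² = 58.57²; (x + 33.0)² + (y + 41.3)² = 74.36²; (x − 45.2)² + (y − 21.2)² = 52.79².
Subtracting the K equation from the L and M equations removes the quadratic terms:
-248.6 x + 39.2 y = -11348.77
-92.2 x + 164.2 y = -8908.36
Solving the 2×2 system: x ≈ 40.7, y ≈ -31.4 km.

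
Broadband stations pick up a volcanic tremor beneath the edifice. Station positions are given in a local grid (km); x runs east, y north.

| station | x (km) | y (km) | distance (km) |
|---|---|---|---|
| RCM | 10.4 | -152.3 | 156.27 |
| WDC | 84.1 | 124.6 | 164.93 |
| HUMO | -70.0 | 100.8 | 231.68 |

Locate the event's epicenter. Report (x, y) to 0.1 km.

116.1 km east, -37.2 km north

Circle about each station: (x − 10.4)² + (y + 152.3)² = 156.27²; (x − 84.1)² + (y − 124.6)² = 164.93²; (x + 70.0)² + (y − 100.8)² = 231.68².
Subtracting pairs of circle equations eliminates x²+y² and gives linear equations (the radical axes):
147.4 x + 553.8 y = -3487.07
-160.8 x + 506.2 y = -37498.12
Solving the 2×2 system: x ≈ 116.1, y ≈ -37.2 km.
Check against RCM (with the unrounded x, y): √((x − 10.4)²+(y + 152.3)²) = 156.27 ≈ 156.27 km. ✓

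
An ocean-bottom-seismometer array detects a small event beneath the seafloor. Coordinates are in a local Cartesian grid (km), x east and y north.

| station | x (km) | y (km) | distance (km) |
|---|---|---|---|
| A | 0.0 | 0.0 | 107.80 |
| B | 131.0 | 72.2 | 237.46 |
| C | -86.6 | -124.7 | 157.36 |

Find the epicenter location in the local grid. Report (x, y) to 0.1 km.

Circle about each station: x² + y² = 107.80²; (x − 131.0)² + (y − 72.2)² = 237.46²; (x + 86.6)² + (y + 124.7)² = 157.36².
Subtracting the A equation from the B and C equations removes the quadratic terms:
262.0 x + 144.4 y = -22392.57
-173.2 x − 249.4 y = 9908.32
Solving the 2×2 system: x ≈ -103.0, y ≈ 31.8 km.

(-103.0, 31.8)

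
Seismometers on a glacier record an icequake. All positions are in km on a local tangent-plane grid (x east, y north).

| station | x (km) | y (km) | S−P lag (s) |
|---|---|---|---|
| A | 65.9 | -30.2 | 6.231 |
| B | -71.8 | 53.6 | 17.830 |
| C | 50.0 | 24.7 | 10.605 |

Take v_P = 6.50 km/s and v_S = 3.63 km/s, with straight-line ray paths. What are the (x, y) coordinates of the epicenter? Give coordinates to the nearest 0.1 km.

(23.0, -58.2)

Distance from S−P lag: d = Δt · v_P v_S / (v_P − v_S) = Δt · (6.50·3.63)/(6.50−3.63) ≈ 8.2213·Δt.
So d_A = 51.23, d_B = 146.58, d_C = 87.19 km.
Circle about each station: (x − 65.9)² + (y + 30.2)² = 51.23²; (x + 71.8)² + (y − 53.6)² = 146.58²; (x − 50.0)² + (y − 24.7)² = 87.19².
Subtracting the A equation from the B and C equations removes the quadratic terms:
-275.4 x + 167.6 y = -16087.83
-31.8 x + 109.8 y = -7122.34
Solving the 2×2 system: x ≈ 23.0, y ≈ -58.2 km.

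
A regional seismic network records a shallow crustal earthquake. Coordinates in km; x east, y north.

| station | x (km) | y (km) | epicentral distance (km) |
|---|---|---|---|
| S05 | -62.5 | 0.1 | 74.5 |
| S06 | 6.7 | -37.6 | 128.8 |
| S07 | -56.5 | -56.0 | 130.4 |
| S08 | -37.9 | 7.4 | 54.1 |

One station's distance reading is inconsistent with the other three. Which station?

Solve using three stations at a time. Using S05, S06, S07 (subtract circle equations pairwise → linear system) gives (x, y) ≈ (-56.9, 74.4).
Distances from that point to each station vs reported:
  S05: calculated 74.5 vs reported 74.5 → residual 0.0 km
  S06: calculated 128.8 vs reported 128.8 → residual 0.0 km
  S07: calculated 130.4 vs reported 130.4 → residual 0.0 km
  S08: calculated 69.7 vs reported 54.1 → residual 15.6 km
S05, S06, S07 are mutually consistent (residuals ≈ 0); S08 is off by 15.6 km.

S08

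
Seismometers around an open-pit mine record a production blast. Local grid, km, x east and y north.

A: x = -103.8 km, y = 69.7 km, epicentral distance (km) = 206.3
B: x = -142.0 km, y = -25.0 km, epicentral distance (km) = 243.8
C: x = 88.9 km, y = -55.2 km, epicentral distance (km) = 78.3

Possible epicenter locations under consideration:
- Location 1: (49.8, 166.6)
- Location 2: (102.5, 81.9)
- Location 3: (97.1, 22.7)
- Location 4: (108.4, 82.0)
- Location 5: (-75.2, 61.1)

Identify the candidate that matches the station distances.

Location 3

For each candidate, compare |candidate − station| to the reported distance:
Location 1: residuals A 24.7, B 27.3, C 146.9 → max 146.9 km
Location 2: residuals A 0.4, B 23.0, C 59.5 → max 59.5 km
Location 3: residuals A 0.0, B 0.0, C 0.0 → max 0.0 km
Location 4: residuals A 6.3, B 28.5, C 60.3 → max 60.3 km
Location 5: residuals A 176.4, B 134.8, C 122.8 → max 176.4 km
Only Location 3 has all residuals ≈ 0.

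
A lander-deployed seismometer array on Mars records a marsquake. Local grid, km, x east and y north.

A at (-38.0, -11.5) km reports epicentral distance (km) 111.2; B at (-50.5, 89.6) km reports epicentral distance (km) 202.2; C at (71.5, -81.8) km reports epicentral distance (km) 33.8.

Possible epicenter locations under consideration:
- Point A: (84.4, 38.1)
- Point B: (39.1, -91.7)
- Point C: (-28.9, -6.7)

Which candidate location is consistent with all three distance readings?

Point B

For each candidate, compare |candidate − station| to the reported distance:
Point A: residuals A 20.9, B 57.8, C 86.8 → max 86.8 km
Point B: residuals A 0.0, B 0.0, C 0.1 → max 0.1 km
Point C: residuals A 100.9, B 103.5, C 91.6 → max 103.5 km
Only Point B has all residuals ≈ 0.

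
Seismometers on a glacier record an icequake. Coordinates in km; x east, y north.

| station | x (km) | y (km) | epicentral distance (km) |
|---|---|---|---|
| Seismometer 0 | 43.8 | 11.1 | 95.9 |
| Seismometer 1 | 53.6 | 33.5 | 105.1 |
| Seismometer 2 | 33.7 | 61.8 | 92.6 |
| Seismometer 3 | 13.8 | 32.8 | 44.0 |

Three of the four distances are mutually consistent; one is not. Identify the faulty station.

Seismometer 3

Solve using three stations at a time. Using Seismometer 0, Seismometer 1, Seismometer 2 (subtract circle equations pairwise → linear system) gives (x, y) ≈ (-51.1, 24.7).
Distances from that point to each station vs reported:
  Seismometer 0: calculated 95.9 vs reported 95.9 → residual 0.0 km
  Seismometer 1: calculated 105.1 vs reported 105.1 → residual 0.0 km
  Seismometer 2: calculated 92.6 vs reported 92.6 → residual 0.0 km
  Seismometer 3: calculated 65.4 vs reported 44.0 → residual 21.4 km
Seismometer 0, Seismometer 1, Seismometer 2 are mutually consistent (residuals ≈ 0); Seismometer 3 is off by 21.4 km.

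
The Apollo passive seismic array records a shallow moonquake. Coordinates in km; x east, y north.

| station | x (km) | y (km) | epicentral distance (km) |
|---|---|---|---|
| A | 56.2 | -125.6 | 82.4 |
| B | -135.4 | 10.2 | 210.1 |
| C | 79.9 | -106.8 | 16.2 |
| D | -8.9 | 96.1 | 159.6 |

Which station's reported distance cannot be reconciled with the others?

C

Solve using three stations at a time. Using A, B, D (subtract circle equations pairwise → linear system) gives (x, y) ≈ (67.6, -44.0).
Distances from that point to each station vs reported:
  A: calculated 82.4 vs reported 82.4 → residual 0.0 km
  B: calculated 210.1 vs reported 210.1 → residual 0.0 km
  C: calculated 64.0 vs reported 16.2 → residual 47.8 km
  D: calculated 159.6 vs reported 159.6 → residual 0.0 km
A, B, D are mutually consistent (residuals ≈ 0); C is off by 47.8 km.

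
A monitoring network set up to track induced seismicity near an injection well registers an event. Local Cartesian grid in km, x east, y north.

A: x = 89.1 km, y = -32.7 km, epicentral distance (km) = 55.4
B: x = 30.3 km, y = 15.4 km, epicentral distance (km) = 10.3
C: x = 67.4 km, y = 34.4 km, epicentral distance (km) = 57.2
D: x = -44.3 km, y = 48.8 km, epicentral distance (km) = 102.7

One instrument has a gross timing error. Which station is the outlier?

Solve using three stations at a time. Using A, C, D (subtract circle equations pairwise → linear system) gives (x, y) ≈ (36.9, -14.0).
Distances from that point to each station vs reported:
  A: calculated 55.4 vs reported 55.4 → residual 0.0 km
  B: calculated 30.2 vs reported 10.3 → residual 19.9 km
  C: calculated 57.2 vs reported 57.2 → residual 0.0 km
  D: calculated 102.7 vs reported 102.7 → residual 0.0 km
A, C, D are mutually consistent (residuals ≈ 0); B is off by 19.9 km.

B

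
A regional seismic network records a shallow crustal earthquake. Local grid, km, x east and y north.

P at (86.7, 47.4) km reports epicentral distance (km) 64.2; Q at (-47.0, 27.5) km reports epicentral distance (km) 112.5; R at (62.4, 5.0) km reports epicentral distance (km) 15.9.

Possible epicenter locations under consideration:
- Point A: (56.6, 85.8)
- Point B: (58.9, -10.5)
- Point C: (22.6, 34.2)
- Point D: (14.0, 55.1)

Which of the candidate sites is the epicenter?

For each candidate, compare |candidate − station| to the reported distance:
Point A: residuals P 15.4, Q 6.4, R 65.1 → max 65.1 km
Point B: residuals P 0.0, Q 0.0, R 0.0 → max 0.0 km
Point C: residuals P 1.2, Q 42.6, R 33.5 → max 42.6 km
Point D: residuals P 8.9, Q 45.5, R 53.8 → max 53.8 km
Only Point B has all residuals ≈ 0.

Point B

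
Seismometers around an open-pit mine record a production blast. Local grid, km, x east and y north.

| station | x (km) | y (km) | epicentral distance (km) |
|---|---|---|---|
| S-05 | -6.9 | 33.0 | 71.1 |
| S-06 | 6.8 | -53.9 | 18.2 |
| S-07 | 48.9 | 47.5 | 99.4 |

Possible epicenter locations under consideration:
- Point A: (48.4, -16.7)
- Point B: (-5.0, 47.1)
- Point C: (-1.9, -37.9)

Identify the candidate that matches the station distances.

Point C

For each candidate, compare |candidate − station| to the reported distance:
Point A: residuals S-05 3.3, S-06 37.6, S-07 35.2 → max 37.6 km
Point B: residuals S-05 56.9, S-06 83.5, S-07 45.5 → max 83.5 km
Point C: residuals S-05 0.0, S-06 0.0, S-07 0.0 → max 0.0 km
Only Point C has all residuals ≈ 0.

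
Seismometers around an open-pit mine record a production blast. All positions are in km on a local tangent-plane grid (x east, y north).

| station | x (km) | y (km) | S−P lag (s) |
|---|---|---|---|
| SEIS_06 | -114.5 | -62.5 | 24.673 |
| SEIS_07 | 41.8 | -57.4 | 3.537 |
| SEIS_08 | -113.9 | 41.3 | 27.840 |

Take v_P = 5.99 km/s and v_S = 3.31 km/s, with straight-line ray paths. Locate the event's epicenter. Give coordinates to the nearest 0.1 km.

Distance from S−P lag: d = Δt · v_P v_S / (v_P − v_S) = Δt · (5.99·3.31)/(5.99−3.31) ≈ 7.3981·Δt.
So d_SEIS_06 = 182.53, d_SEIS_07 = 26.17, d_SEIS_08 = 205.96 km.
Circle about each station: (x + 114.5)² + (y + 62.5)² = 182.53²; (x − 41.8)² + (y + 57.4)² = 26.17²; (x + 113.9)² + (y − 41.3)² = 205.96².
Subtracting pairs of circle equations eliminates x²+y² and gives linear equations (the radical axes):
312.6 x + 10.2 y = 20657.83
1.2 x + 207.6 y = -11439.92
Solving the 2×2 system: x ≈ 67.9, y ≈ -55.5 km.

x ≈ 67.9 km, y ≈ -55.5 km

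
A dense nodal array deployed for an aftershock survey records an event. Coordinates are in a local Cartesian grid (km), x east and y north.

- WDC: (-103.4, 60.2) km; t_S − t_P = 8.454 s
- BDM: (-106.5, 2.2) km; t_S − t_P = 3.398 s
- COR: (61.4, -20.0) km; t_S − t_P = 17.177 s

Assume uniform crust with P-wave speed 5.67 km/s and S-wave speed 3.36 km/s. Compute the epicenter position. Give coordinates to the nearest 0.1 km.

Distance from S−P lag: d = Δt · v_P v_S / (v_P − v_S) = Δt · (5.67·3.36)/(5.67−3.36) ≈ 8.2473·Δt.
So d_WDC = 69.72, d_BDM = 28.02, d_COR = 141.66 km.
Circle about each station: (x + 103.4)² + (y − 60.2)² = 69.72²; (x + 106.5)² + (y − 2.2)² = 28.02²; (x − 61.4)² + (y + 20.0)² = 141.66².
Subtracting the WDC equation from the BDM and COR equations removes the quadratic terms:
-6.2 x − 116.0 y = 1107.25
329.6 x − 160.4 y = -25352.32
Solving the 2×2 system: x ≈ -79.5, y ≈ -5.3 km.
Check against WDC (with the unrounded x, y): √((x + 103.4)²+(y − 60.2)²) = 69.72 ≈ 69.72 km. ✓

x ≈ -79.5 km, y ≈ -5.3 km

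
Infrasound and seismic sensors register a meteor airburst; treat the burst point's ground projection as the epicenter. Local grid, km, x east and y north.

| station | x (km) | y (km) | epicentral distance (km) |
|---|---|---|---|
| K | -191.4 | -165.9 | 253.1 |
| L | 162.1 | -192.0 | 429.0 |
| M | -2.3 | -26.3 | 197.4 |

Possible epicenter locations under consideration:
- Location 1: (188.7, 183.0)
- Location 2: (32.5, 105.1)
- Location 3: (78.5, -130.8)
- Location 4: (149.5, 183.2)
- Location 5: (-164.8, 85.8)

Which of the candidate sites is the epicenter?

For each candidate, compare |candidate − station| to the reported distance:
Location 1: residuals K 262.9, L 53.1, M 86.0 → max 262.9 km
Location 2: residuals K 98.4, L 104.9, M 61.5 → max 104.9 km
Location 3: residuals K 19.1, L 325.4, M 65.3 → max 325.4 km
Location 4: residuals K 234.8, L 53.6, M 61.3 → max 234.8 km
Location 5: residuals K 0.0, L 0.0, M 0.0 → max 0.0 km
Only Location 5 has all residuals ≈ 0.

Location 5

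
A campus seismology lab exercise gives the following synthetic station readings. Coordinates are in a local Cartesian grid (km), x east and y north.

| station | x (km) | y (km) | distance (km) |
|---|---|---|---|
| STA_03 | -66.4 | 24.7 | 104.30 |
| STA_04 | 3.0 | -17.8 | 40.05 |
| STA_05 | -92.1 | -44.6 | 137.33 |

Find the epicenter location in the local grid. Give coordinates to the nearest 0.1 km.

Circle about each station: (x + 66.4)² + (y − 24.7)² = 104.30²; (x − 3.0)² + (y + 17.8)² = 40.05²; (x + 92.1)² + (y + 44.6)² = 137.33².
Subtracting pairs of circle equations eliminates x²+y² and gives linear equations (the radical axes):
138.8 x − 85.0 y = 4581.28
-51.4 x − 138.6 y = -2528.52
Solving the 2×2 system: x ≈ 36.0, y ≈ 4.9 km.

x ≈ 36.0 km, y ≈ 4.9 km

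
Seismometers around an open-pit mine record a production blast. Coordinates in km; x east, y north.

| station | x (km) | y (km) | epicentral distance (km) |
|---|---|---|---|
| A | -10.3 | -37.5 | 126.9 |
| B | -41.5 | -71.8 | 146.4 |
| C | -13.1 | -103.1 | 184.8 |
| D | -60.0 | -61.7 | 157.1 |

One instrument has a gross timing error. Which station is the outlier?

Solve using three stations at a time. Using A, B, C (subtract circle equations pairwise → linear system) gives (x, y) ≈ (-77.6, 70.1).
Distances from that point to each station vs reported:
  A: calculated 126.9 vs reported 126.9 → residual 0.0 km
  B: calculated 146.4 vs reported 146.4 → residual 0.0 km
  C: calculated 184.8 vs reported 184.8 → residual 0.0 km
  D: calculated 132.9 vs reported 157.1 → residual 24.2 km
A, B, C are mutually consistent (residuals ≈ 0); D is off by 24.2 km.

D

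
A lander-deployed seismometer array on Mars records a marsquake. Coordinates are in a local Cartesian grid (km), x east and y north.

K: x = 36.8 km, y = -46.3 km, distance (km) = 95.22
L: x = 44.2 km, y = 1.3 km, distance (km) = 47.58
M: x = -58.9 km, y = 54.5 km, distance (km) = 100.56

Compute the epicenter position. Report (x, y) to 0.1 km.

Circle about each station: (x − 36.8)² + (y + 46.3)² = 95.22²; (x − 44.2)² + (y − 1.3)² = 47.58²; (x + 58.9)² + (y − 54.5)² = 100.56².
Subtracting pairs of circle equations eliminates x²+y² and gives linear equations (the radical axes):
14.8 x + 95.2 y = 5260.39
-191.4 x + 201.6 y = 1896.06
Solving the 2×2 system: x ≈ 41.5, y ≈ 48.8 km.
Check against K (with the unrounded x, y): √((x − 36.8)²+(y + 46.3)²) = 95.22 ≈ 95.22 km. ✓

x ≈ 41.5 km, y ≈ 48.8 km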